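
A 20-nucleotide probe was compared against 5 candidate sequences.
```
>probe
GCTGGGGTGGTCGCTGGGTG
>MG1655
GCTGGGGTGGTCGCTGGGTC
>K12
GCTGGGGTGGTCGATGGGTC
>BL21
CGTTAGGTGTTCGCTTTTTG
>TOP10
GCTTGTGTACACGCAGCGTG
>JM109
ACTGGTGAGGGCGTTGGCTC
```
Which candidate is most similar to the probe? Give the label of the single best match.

MG1655

MG1655 differs at 1 position; K12 differs at 2 positions; BL21 differs at 8 positions; TOP10 differs at 7 positions; JM109 differs at 7 positions. The closest is MG1655.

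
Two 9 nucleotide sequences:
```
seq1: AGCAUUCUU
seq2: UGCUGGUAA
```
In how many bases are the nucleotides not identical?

Comparing position by position, 7 bases differ: 1 (A/U), 4 (A/U), 5 (U/G), 6 (U/G), 7 (C/U), 8 (U/A), 9 (U/A).

7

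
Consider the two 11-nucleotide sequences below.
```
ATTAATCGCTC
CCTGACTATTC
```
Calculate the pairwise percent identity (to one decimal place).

36.4%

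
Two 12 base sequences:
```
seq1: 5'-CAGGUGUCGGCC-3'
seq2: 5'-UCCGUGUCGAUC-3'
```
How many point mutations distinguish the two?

Mismatches (1-based): site 1: C→U; site 2: A→C; site 3: G→C; site 10: G→A; site 11: C→U.

5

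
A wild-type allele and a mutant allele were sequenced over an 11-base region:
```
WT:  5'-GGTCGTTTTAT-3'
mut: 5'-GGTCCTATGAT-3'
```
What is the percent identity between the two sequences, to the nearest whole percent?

3 positions differ (5, 7, 9), so 8 of 11 match: 8/11 = 72.73%.

73%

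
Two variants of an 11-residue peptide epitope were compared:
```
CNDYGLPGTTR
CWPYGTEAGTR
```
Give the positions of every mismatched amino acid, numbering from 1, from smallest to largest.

Scanning 1-based: 2: N/W; 3: D/P; 6: L/T; 7: P/E; 8: G/A; 9: T/G.

2, 3, 6, 7, 8, 9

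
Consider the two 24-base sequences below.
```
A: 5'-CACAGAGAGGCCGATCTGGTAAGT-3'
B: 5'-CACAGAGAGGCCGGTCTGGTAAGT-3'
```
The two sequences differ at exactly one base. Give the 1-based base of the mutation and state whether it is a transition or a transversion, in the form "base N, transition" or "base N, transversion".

base 14, transition

The sequences differ only at base 14: A→G (purine→purine), a transition.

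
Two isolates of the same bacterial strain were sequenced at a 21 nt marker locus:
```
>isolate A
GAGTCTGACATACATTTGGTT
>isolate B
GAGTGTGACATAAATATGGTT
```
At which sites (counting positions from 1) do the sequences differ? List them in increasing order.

5, 13, 16

Differences at site 5 (C→G), site 13 (C→A), site 16 (T→A).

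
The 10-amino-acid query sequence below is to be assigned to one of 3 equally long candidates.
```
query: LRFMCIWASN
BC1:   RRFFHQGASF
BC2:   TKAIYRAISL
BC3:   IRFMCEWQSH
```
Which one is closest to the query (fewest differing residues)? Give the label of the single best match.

Hamming distances to query — BC1: 6; BC2: 9; BC3: 4.
Smallest is BC3 with 4 mismatches.

BC3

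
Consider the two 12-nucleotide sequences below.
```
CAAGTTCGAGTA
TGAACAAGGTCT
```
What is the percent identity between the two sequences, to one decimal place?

Mismatches at positions 1, 2, 4, 5, 6, 7, 9, 10, 11, 12 (1-based): 10 of 12.
Identical positions: 2/12 = 16.67% → 16.7%.

16.7%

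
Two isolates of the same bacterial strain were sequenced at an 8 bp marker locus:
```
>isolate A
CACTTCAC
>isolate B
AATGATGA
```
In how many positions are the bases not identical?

7

Comparing position by position, 7 positions differ: 1 (C/A), 3 (C/T), 4 (T/G), 5 (T/A), 6 (C/T), 7 (A/G), 8 (C/A).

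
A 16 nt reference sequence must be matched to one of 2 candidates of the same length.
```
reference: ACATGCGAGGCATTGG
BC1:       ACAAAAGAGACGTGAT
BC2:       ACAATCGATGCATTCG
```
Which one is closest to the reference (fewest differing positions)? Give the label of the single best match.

BC1 differs at 8 positions; BC2 differs at 4 positions. The closest is BC2.

BC2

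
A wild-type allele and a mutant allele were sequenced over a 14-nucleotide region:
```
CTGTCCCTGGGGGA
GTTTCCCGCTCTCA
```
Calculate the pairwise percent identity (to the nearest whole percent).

43%

8 positions differ (1, 3, 8, 9, 10, 11, 12, 13), so 6 of 14 match: 6/14 = 42.86%.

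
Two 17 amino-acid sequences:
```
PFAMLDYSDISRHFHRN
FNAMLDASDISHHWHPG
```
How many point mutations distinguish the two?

Comparing position by position, 7 residues differ: 1 (P/F), 2 (F/N), 7 (Y/A), 12 (R/H), 14 (F/W), 16 (R/P), 17 (N/G).

7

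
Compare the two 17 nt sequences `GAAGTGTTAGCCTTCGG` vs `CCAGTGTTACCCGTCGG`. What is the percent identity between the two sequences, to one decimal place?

4 positions differ (1, 2, 10, 13), so 13 of 17 match: 13/17 = 76.47%.

76.5%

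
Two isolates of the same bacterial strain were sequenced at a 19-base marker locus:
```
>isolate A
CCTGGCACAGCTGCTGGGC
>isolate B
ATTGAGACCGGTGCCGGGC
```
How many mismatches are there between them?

7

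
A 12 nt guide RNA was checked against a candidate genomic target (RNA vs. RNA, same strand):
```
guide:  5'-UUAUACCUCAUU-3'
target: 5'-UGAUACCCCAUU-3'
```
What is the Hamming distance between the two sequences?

2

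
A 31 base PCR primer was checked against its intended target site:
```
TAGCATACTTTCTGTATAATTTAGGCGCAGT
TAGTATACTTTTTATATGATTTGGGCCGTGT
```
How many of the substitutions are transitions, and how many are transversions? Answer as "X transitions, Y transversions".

5 transitions, 3 transversions

Mismatches (1-based):
site 4: C→T (pyrimidine→pyrimidine, transition)
site 12: C→T (pyrimidine→pyrimidine, transition)
site 14: G→A (purine→purine, transition)
site 18: A→G (purine→purine, transition)
site 23: A→G (purine→purine, transition)
site 27: G→C (purine→pyrimidine, transversion)
site 28: C→G (pyrimidine→purine, transversion)
site 29: A→T (purine→pyrimidine, transversion)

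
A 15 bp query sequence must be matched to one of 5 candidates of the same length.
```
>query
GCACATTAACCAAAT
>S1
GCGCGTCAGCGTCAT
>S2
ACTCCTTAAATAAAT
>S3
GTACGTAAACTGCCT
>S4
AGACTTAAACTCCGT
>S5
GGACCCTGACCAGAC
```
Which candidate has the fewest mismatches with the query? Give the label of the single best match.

Hamming distances to query — S1: 7; S2: 5; S3: 7; S4: 8; S5: 6.
Smallest is S2 with 5 mismatches.

S2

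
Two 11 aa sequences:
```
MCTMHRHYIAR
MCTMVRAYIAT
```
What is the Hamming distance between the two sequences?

Comparing position by position, 3 residues differ: 5 (H/V), 7 (H/A), 11 (R/T).

3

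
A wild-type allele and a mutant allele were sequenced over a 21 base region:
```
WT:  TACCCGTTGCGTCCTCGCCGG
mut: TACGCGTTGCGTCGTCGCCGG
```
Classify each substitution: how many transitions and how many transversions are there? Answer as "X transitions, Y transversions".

0 transitions, 2 transversions

Transitions (purine↔purine or pyrimidine↔pyrimidine): none.
Transversions (purine↔pyrimidine): 4 C→G, 14 C→G.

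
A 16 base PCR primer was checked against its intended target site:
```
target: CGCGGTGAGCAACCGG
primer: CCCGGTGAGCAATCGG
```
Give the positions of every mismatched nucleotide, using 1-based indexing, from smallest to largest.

Differences at position 2 (G→C), position 13 (C→T).

2, 13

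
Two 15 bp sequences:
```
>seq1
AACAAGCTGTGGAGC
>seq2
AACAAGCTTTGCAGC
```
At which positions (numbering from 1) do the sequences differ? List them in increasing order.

Differences at position 9 (G→T), position 12 (G→C).

9, 12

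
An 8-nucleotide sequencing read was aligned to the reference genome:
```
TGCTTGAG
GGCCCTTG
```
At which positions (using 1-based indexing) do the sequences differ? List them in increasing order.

1, 4, 5, 6, 7

Scanning 1-based: 1: T/G; 4: T/C; 5: T/C; 6: G/T; 7: A/T.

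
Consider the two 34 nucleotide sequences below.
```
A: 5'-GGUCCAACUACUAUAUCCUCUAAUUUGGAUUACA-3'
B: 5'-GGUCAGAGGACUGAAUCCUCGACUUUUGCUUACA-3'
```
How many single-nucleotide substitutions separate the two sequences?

10

The sequences differ at bases 5, 6, 8, 9, 13, 14, 21, 23, 27, 29 (1-based) — 10 in total.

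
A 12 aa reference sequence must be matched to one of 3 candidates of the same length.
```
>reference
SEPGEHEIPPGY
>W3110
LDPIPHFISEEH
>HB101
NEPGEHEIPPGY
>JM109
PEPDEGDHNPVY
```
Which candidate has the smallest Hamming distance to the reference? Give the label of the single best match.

Hamming distances to reference — W3110: 9; HB101: 1; JM109: 7.
Smallest is HB101 with 1 mismatch.

HB101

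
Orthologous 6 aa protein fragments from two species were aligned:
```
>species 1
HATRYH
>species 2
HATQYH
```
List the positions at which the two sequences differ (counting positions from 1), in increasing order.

4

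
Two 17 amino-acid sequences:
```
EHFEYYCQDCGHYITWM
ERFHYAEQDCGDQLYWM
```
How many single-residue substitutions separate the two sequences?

8

Comparing position by position, 8 positions differ: 2 (H/R), 4 (E/H), 6 (Y/A), 7 (C/E), 12 (H/D), 13 (Y/Q), 14 (I/L), 15 (T/Y).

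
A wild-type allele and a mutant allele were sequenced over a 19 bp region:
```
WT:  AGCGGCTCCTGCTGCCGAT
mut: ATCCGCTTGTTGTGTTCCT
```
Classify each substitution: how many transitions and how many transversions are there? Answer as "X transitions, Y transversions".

Mismatches (1-based):
position 2: G→T (purine→pyrimidine, transversion)
position 4: G→C (purine→pyrimidine, transversion)
position 8: C→T (pyrimidine→pyrimidine, transition)
position 9: C→G (pyrimidine→purine, transversion)
position 11: G→T (purine→pyrimidine, transversion)
position 12: C→G (pyrimidine→purine, transversion)
position 15: C→T (pyrimidine→pyrimidine, transition)
position 16: C→T (pyrimidine→pyrimidine, transition)
position 17: G→C (purine→pyrimidine, transversion)
position 18: A→C (purine→pyrimidine, transversion)

3 transitions, 7 transversions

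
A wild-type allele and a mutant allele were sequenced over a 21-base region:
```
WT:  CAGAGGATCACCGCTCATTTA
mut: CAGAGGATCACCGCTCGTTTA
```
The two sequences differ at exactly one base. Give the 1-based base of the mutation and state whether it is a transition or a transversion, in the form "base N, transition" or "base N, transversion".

base 17, transition

The sequences differ only at base 17: A→G (purine→purine), a transition.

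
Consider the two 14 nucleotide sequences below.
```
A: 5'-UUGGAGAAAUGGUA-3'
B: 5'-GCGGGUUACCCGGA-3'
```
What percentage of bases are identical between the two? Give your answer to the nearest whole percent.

36%

9 positions differ (1, 2, 5, 6, 7, 9, 10, 11, 13), so 5 of 14 match: 5/14 = 35.71%.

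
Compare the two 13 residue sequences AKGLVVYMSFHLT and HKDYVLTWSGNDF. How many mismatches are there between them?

10

The sequences differ at residues 1, 3, 4, 6, 7, 8, 10, 11, 12, 13 (1-based) — 10 in total.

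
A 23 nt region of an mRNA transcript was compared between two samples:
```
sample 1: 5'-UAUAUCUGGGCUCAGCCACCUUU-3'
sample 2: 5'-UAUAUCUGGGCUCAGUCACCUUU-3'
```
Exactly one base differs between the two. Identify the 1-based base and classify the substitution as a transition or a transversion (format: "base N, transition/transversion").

base 16, transition

The sequences differ only at base 16: C→U (pyrimidine→pyrimidine), a transition.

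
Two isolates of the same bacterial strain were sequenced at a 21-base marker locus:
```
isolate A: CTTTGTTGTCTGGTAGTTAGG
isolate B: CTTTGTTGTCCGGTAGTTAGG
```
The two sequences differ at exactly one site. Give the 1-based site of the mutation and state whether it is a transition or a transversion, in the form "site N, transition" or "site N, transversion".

site 11, transition

The sequences differ only at site 11: T→C (pyrimidine→pyrimidine), a transition.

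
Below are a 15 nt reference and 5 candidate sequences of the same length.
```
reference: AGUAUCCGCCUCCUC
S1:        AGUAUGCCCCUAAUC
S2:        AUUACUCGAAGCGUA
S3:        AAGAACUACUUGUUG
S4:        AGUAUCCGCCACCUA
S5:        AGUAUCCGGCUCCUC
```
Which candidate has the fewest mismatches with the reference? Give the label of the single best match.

S1 differs at 4 bases; S2 differs at 8 bases; S3 differs at 9 bases; S4 differs at 2 bases; S5 differs at 1 base. The closest is S5.

S5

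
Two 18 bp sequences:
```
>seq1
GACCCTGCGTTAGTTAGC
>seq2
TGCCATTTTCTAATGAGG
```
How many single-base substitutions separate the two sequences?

10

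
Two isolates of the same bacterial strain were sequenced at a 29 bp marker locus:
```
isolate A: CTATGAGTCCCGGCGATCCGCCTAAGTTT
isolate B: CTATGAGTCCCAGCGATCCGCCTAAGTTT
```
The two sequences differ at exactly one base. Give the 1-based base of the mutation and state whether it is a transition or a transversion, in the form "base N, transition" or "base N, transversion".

The sequences differ only at base 12: G→A (purine→purine), a transition.

base 12, transition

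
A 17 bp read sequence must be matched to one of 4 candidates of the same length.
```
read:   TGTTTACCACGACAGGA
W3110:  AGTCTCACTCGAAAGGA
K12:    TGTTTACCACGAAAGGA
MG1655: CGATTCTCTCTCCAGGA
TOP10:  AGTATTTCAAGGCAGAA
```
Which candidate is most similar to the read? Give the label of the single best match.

W3110 differs at 6 positions; K12 differs at 1 position; MG1655 differs at 7 positions; TOP10 differs at 7 positions. The closest is K12.

K12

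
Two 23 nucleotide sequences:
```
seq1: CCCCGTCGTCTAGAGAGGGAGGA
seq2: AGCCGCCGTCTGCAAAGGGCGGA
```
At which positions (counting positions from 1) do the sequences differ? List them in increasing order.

Scanning 1-based: 1: C/A; 2: C/G; 6: T/C; 12: A/G; 13: G/C; 15: G/A; 20: A/C.

1, 2, 6, 12, 13, 15, 20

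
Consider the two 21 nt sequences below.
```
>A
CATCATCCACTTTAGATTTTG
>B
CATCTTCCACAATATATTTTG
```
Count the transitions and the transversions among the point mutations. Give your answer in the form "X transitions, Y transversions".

0 transitions, 4 transversions

Mismatches (1-based):
base 5: A→T (purine→pyrimidine, transversion)
base 11: T→A (pyrimidine→purine, transversion)
base 12: T→A (pyrimidine→purine, transversion)
base 15: G→T (purine→pyrimidine, transversion)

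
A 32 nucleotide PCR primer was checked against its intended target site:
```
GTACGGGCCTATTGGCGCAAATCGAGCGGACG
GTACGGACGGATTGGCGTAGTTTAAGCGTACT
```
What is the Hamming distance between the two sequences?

Comparing position by position, 10 positions differ: 7 (G/A), 9 (C/G), 10 (T/G), 18 (C/T), 20 (A/G), 21 (A/T), 23 (C/T), 24 (G/A), 29 (G/T), 32 (G/T).

10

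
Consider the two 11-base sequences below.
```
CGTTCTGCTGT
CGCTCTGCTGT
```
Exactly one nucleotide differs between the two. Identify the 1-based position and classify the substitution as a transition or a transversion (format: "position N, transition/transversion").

position 3, transition

The sequences differ only at position 3: T→C (pyrimidine→pyrimidine), a transition.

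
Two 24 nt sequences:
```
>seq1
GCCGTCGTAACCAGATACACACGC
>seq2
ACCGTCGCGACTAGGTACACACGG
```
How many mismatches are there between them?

6

The sequences differ at positions 1, 8, 9, 12, 15, 24 (1-based) — 6 in total.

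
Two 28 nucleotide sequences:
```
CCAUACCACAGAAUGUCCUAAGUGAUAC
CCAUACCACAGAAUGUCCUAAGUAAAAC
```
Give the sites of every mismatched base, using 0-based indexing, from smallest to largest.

23, 25

Scanning 0-based: 23: G/A; 25: U/A.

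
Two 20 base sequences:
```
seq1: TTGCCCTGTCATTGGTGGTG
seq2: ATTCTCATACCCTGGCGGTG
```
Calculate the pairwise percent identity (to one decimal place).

9 positions differ (1, 3, 5, 7, 8, 9, 11, 12, 16), so 11 of 20 match: 11/20 = 55%.

55.0%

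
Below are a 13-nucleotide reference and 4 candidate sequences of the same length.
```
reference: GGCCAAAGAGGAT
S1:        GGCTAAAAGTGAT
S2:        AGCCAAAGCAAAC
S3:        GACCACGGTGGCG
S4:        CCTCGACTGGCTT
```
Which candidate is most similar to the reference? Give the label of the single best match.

Hamming distances to reference — S1: 4; S2: 5; S3: 6; S4: 9.
Smallest is S1 with 4 mismatches.

S1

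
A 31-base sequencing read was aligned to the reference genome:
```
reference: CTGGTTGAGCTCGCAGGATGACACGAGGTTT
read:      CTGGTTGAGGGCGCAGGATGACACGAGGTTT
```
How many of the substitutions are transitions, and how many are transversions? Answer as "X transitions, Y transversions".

Transitions (purine↔purine or pyrimidine↔pyrimidine): none.
Transversions (purine↔pyrimidine): 10 C→G, 11 T→G.

0 transitions, 2 transversions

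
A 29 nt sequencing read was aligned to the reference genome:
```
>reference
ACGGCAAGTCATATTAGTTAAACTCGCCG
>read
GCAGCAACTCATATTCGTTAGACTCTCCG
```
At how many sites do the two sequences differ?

Mismatches (1-based): site 1: A→G; site 3: G→A; site 8: G→C; site 16: A→C; site 21: A→G; site 26: G→T.

6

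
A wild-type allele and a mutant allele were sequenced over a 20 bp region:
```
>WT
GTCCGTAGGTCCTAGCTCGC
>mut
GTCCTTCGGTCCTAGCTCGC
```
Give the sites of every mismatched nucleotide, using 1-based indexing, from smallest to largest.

Differences at site 5 (G→T), site 7 (A→C).

5, 7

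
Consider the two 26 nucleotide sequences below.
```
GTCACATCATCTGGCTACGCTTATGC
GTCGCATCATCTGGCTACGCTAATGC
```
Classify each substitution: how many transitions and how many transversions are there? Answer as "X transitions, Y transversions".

1 transition, 1 transversion

Transitions (purine↔purine or pyrimidine↔pyrimidine): 4 A→G.
Transversions (purine↔pyrimidine): 22 T→A.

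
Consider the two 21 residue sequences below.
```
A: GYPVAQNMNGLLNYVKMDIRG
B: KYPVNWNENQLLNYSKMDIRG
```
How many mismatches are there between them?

6

The sequences differ at residues 1, 5, 6, 8, 10, 15 (1-based) — 6 in total.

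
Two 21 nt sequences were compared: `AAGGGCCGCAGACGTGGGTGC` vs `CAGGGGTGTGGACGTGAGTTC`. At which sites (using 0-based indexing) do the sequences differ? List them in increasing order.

0, 5, 6, 8, 9, 16, 19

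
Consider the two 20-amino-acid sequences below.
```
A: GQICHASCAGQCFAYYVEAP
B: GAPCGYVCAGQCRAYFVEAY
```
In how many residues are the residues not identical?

8

The sequences differ at residues 2, 3, 5, 6, 7, 13, 16, 20 (1-based) — 8 in total.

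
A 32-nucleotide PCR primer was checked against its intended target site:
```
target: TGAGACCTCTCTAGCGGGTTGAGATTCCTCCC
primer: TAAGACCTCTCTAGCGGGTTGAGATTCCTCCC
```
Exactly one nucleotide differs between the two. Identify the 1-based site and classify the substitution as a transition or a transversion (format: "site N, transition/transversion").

site 2, transition

The sequences differ only at site 2: G→A (purine→purine), a transition.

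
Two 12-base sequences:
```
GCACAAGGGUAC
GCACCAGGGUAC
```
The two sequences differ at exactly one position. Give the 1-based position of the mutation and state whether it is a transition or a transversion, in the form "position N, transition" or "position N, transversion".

Position 5 changes A→C. A is a purine and C is a pyrimidine, so this is a transversion.

position 5, transversion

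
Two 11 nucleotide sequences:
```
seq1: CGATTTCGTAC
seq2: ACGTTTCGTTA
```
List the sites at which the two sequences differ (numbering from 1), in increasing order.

1, 2, 3, 10, 11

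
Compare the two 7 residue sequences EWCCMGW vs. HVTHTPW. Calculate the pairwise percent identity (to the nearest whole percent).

6 positions differ (1, 2, 3, 4, 5, 6), so 1 of 7 match: 1/7 = 14.29%.

14%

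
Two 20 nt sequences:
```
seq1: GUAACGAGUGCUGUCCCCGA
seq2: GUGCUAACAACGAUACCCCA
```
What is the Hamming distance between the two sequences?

Comparing position by position, 11 positions differ: 3 (A/G), 4 (A/C), 5 (C/U), 6 (G/A), 8 (G/C), 9 (U/A), 10 (G/A), 12 (U/G), 13 (G/A), 15 (C/A), 19 (G/C).

11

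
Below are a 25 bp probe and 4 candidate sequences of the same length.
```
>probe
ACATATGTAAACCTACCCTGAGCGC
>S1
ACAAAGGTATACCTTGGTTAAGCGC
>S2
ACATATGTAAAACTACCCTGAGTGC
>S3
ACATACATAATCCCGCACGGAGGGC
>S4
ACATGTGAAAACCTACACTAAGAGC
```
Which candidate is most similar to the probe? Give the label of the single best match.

Hamming distances to probe — S1: 8; S2: 2; S3: 8; S4: 5.
Smallest is S2 with 2 mismatches.

S2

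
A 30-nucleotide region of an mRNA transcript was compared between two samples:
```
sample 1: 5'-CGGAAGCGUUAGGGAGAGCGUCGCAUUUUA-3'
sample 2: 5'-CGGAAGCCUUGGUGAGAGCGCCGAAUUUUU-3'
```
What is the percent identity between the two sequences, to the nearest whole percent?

80%

6 positions differ (8, 11, 13, 21, 24, 30), so 24 of 30 match: 24/30 = 80%.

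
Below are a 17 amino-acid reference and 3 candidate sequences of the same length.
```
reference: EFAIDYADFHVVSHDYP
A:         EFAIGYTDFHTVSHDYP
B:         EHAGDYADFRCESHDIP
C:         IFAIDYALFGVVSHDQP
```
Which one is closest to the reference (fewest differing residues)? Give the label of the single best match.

A

Hamming distances to reference — A: 3; B: 6; C: 4.
Smallest is A with 3 mismatches.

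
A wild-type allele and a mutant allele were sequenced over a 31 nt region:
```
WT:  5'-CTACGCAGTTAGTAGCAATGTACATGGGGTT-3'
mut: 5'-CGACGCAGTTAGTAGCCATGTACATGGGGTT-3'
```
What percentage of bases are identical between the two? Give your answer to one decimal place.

Mismatches at positions 2, 17 (1-based): 2 of 31.
Identical positions: 29/31 = 93.55% → 93.5%.

93.5%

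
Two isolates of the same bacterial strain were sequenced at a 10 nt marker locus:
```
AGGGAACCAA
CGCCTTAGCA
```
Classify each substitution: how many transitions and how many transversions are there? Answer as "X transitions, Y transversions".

0 transitions, 8 transversions

Mismatches (1-based):
position 1: A→C (purine→pyrimidine, transversion)
position 3: G→C (purine→pyrimidine, transversion)
position 4: G→C (purine→pyrimidine, transversion)
position 5: A→T (purine→pyrimidine, transversion)
position 6: A→T (purine→pyrimidine, transversion)
position 7: C→A (pyrimidine→purine, transversion)
position 8: C→G (pyrimidine→purine, transversion)
position 9: A→C (purine→pyrimidine, transversion)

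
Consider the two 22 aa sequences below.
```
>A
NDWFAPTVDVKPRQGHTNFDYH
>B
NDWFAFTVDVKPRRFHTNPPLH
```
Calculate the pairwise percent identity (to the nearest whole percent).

73%

Mismatches at positions 6, 14, 15, 19, 20, 21 (1-based): 6 of 22.
Identical positions: 16/22 = 72.73% → 73%.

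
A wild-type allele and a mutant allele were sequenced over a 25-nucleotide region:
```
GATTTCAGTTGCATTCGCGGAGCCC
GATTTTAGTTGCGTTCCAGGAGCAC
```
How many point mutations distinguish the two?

5

The sequences differ at sites 6, 13, 17, 18, 24 (1-based) — 5 in total.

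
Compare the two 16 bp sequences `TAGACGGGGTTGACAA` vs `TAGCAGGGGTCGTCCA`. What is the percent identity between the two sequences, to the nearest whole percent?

69%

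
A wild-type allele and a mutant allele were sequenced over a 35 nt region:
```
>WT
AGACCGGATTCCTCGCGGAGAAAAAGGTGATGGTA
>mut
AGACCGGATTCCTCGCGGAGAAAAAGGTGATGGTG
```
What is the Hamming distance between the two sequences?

1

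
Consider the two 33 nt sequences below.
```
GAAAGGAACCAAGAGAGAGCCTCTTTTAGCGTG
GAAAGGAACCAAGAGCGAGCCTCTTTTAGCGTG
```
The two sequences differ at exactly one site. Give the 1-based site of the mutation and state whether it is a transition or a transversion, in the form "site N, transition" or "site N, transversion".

Site 16 changes A→C. A is a purine and C is a pyrimidine, so this is a transversion.

site 16, transversion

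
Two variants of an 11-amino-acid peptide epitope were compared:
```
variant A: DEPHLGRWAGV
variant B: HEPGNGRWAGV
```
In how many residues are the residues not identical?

3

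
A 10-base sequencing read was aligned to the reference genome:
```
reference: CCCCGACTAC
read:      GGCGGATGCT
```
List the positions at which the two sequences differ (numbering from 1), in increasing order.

Differences at position 1 (C→G), position 2 (C→G), position 4 (C→G), position 7 (C→T), position 8 (T→G), position 9 (A→C), position 10 (C→T).

1, 2, 4, 7, 8, 9, 10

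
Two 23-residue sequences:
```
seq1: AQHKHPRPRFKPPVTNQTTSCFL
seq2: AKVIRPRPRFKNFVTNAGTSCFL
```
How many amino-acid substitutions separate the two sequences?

8

Comparing position by position, 8 positions differ: 2 (Q/K), 3 (H/V), 4 (K/I), 5 (H/R), 12 (P/N), 13 (P/F), 17 (Q/A), 18 (T/G).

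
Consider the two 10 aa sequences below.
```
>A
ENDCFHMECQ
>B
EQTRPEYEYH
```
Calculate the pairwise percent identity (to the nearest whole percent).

Mismatches at positions 2, 3, 4, 5, 6, 7, 9, 10 (1-based): 8 of 10.
Identical positions: 2/10 = 20% → 20%.

20%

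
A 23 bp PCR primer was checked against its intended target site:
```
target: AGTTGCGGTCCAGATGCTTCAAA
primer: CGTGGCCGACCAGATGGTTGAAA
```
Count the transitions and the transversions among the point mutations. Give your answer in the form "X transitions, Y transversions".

Transitions (purine↔purine or pyrimidine↔pyrimidine): none.
Transversions (purine↔pyrimidine): 1 A→C, 4 T→G, 7 G→C, 9 T→A, 17 C→G, 20 C→G.

0 transitions, 6 transversions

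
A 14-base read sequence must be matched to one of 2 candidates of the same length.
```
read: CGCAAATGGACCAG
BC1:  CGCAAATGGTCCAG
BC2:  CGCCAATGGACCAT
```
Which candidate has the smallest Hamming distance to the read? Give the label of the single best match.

BC1 differs at 1 site; BC2 differs at 2 sites. The closest is BC1.

BC1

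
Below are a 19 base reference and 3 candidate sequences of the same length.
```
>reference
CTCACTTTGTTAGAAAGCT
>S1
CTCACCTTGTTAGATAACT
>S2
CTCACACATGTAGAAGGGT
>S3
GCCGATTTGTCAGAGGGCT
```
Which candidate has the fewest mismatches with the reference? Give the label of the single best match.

S1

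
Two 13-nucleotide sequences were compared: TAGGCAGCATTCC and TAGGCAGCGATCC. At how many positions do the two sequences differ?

2

Mismatches (1-based): position 9: A→G; position 10: T→A.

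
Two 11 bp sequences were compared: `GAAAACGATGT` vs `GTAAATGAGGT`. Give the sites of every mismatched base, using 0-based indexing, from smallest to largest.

1, 5, 8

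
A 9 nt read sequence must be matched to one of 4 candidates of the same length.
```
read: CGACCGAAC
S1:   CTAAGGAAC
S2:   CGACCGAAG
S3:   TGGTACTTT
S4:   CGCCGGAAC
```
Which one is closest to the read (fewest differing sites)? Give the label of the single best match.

S2

S1 differs at 3 sites; S2 differs at 1 site; S3 differs at 8 sites; S4 differs at 2 sites. The closest is S2.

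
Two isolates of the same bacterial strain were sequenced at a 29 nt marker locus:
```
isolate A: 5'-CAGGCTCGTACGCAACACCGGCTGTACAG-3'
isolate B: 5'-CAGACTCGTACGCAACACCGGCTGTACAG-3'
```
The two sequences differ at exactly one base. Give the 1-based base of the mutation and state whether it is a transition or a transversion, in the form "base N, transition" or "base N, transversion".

base 4, transition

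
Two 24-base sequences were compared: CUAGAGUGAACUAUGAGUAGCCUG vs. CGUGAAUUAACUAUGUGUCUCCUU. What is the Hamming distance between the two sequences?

8

Comparing position by position, 8 sites differ: 2 (U/G), 3 (A/U), 6 (G/A), 8 (G/U), 16 (A/U), 19 (A/C), 20 (G/U), 24 (G/U).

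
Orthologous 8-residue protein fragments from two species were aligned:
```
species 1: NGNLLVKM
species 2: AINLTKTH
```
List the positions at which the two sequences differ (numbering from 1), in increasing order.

1, 2, 5, 6, 7, 8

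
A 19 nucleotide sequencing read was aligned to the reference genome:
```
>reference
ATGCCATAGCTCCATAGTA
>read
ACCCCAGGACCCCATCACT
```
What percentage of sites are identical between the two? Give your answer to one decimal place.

47.4%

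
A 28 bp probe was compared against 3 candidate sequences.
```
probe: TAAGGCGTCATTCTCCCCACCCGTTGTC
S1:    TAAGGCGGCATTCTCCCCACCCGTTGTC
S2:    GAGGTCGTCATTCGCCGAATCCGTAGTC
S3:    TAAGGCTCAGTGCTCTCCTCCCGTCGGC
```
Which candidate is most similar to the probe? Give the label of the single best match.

S1 differs at 1 site; S2 differs at 8 sites; S3 differs at 9 sites. The closest is S1.

S1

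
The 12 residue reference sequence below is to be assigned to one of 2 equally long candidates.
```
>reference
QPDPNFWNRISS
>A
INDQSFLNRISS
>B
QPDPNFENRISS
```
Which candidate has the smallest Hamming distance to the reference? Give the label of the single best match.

B

A differs at 5 positions; B differs at 1 position. The closest is B.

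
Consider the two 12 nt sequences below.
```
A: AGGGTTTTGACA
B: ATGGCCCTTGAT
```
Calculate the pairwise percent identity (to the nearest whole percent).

Mismatches at positions 2, 5, 6, 7, 9, 10, 11, 12 (1-based): 8 of 12.
Identical positions: 4/12 = 33.33% → 33%.

33%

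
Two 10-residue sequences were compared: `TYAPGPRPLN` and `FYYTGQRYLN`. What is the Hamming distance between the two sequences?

Mismatches (1-based): position 1: T→F; position 3: A→Y; position 4: P→T; position 6: P→Q; position 8: P→Y.

5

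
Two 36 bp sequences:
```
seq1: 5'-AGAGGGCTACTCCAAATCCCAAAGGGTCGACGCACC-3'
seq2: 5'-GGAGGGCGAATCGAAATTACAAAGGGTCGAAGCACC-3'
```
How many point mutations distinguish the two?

7

The sequences differ at positions 1, 8, 10, 13, 18, 19, 31 (1-based) — 7 in total.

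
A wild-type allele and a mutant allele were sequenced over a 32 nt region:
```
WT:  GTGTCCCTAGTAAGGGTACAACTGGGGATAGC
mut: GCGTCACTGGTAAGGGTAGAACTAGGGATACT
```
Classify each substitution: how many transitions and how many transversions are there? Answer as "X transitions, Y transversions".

Mismatches (1-based):
position 2: T→C (pyrimidine→pyrimidine, transition)
position 6: C→A (pyrimidine→purine, transversion)
position 9: A→G (purine→purine, transition)
position 19: C→G (pyrimidine→purine, transversion)
position 24: G→A (purine→purine, transition)
position 31: G→C (purine→pyrimidine, transversion)
position 32: C→T (pyrimidine→pyrimidine, transition)

4 transitions, 3 transversions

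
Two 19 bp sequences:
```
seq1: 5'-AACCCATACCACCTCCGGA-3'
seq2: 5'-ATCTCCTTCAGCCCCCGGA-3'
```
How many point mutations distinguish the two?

Comparing position by position, 7 sites differ: 2 (A/T), 4 (C/T), 6 (A/C), 8 (A/T), 10 (C/A), 11 (A/G), 14 (T/C).

7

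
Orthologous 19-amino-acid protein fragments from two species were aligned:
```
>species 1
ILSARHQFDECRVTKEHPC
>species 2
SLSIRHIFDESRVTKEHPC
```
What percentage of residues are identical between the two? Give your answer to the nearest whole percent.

79%

4 positions differ (1, 4, 7, 11), so 15 of 19 match: 15/19 = 78.95%.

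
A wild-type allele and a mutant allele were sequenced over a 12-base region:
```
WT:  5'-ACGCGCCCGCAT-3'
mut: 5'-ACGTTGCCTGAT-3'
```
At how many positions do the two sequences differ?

5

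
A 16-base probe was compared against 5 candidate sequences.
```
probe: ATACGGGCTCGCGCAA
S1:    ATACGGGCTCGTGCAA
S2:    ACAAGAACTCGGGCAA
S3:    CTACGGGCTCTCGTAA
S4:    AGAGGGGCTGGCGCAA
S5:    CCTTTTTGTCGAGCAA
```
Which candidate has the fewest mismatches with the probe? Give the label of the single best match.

S1

S1 differs at 1 base; S2 differs at 5 bases; S3 differs at 3 bases; S4 differs at 3 bases; S5 differs at 9 bases. The closest is S1.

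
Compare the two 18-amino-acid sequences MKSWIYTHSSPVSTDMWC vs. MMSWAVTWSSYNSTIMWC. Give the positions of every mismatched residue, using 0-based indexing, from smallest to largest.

1, 4, 5, 7, 10, 11, 14

Differences at position 1 (K→M), position 4 (I→A), position 5 (Y→V), position 7 (H→W), position 10 (P→Y), position 11 (V→N), position 14 (D→I).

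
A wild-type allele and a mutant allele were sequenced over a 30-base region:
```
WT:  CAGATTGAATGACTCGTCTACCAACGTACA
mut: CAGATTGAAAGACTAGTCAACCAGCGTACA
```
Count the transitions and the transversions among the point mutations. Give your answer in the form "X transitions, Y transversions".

1 transition, 3 transversions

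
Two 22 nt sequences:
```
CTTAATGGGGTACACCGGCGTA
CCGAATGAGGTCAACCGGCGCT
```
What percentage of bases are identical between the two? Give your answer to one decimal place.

68.2%

Mismatches at positions 2, 3, 8, 12, 13, 21, 22 (1-based): 7 of 22.
Identical positions: 15/22 = 68.18% → 68.2%.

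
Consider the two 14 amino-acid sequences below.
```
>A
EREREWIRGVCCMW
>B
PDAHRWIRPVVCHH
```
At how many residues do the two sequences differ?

Comparing position by position, 9 residues differ: 1 (E/P), 2 (R/D), 3 (E/A), 4 (R/H), 5 (E/R), 9 (G/P), 11 (C/V), 13 (M/H), 14 (W/H).

9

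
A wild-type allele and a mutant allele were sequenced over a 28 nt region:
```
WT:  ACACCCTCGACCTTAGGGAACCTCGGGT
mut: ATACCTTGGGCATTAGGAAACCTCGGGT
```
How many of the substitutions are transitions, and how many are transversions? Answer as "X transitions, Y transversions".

Transitions (purine↔purine or pyrimidine↔pyrimidine): 2 C→T, 6 C→T, 10 A→G, 18 G→A.
Transversions (purine↔pyrimidine): 8 C→G, 12 C→A.

4 transitions, 2 transversions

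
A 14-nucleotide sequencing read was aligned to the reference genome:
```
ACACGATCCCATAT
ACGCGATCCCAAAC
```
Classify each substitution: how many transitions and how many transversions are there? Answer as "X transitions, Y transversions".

2 transitions, 1 transversion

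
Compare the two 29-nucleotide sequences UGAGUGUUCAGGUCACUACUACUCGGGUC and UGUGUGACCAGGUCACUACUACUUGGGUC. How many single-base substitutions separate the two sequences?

Comparing position by position, 4 sites differ: 3 (A/U), 7 (U/A), 8 (U/C), 24 (C/U).

4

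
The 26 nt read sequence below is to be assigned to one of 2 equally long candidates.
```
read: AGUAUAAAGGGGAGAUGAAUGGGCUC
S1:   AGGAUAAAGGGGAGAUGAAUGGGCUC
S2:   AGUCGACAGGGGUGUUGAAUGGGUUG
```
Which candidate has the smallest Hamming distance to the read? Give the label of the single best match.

S1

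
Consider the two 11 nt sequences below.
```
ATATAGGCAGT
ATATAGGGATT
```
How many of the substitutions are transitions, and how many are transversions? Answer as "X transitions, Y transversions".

Transitions (purine↔purine or pyrimidine↔pyrimidine): none.
Transversions (purine↔pyrimidine): 8 C→G, 10 G→T.

0 transitions, 2 transversions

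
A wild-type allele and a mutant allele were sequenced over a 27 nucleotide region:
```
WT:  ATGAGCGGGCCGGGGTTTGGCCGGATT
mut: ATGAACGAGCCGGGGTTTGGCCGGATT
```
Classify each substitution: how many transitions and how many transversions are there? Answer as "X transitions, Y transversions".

2 transitions, 0 transversions

Transitions (purine↔purine or pyrimidine↔pyrimidine): 5 G→A, 8 G→A.
Transversions (purine↔pyrimidine): none.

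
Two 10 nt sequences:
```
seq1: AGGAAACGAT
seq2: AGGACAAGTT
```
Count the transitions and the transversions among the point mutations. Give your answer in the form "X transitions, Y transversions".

0 transitions, 3 transversions

Mismatches (1-based):
base 5: A→C (purine→pyrimidine, transversion)
base 7: C→A (pyrimidine→purine, transversion)
base 9: A→T (purine→pyrimidine, transversion)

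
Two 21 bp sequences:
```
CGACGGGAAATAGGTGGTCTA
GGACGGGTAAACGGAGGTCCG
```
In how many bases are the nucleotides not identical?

Mismatches (1-based): base 1: C→G; base 8: A→T; base 11: T→A; base 12: A→C; base 15: T→A; base 20: T→C; base 21: A→G.

7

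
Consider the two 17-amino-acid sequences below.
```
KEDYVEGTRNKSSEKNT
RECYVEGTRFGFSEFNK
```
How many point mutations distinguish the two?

7

The sequences differ at residues 1, 3, 10, 11, 12, 15, 17 (1-based) — 7 in total.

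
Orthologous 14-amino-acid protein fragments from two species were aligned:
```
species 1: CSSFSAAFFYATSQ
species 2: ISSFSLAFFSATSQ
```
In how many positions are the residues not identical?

Comparing position by position, 3 positions differ: 1 (C/I), 6 (A/L), 10 (Y/S).

3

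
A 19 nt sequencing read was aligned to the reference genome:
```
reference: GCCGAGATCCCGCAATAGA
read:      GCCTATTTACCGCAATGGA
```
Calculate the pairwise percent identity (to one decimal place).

73.7%

Mismatches at positions 4, 6, 7, 9, 17 (1-based): 5 of 19.
Identical positions: 14/19 = 73.68% → 73.7%.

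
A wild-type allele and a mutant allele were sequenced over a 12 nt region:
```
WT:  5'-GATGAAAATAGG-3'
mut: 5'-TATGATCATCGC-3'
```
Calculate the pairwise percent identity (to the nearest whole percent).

Mismatches at positions 1, 6, 7, 10, 12 (1-based): 5 of 12.
Identical positions: 7/12 = 58.33% → 58%.

58%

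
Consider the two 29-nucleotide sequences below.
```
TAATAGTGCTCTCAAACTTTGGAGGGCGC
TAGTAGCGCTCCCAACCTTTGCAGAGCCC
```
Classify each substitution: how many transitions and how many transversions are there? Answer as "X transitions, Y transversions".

4 transitions, 3 transversions

Mismatches (1-based):
site 3: A→G (purine→purine, transition)
site 7: T→C (pyrimidine→pyrimidine, transition)
site 12: T→C (pyrimidine→pyrimidine, transition)
site 16: A→C (purine→pyrimidine, transversion)
site 22: G→C (purine→pyrimidine, transversion)
site 25: G→A (purine→purine, transition)
site 28: G→C (purine→pyrimidine, transversion)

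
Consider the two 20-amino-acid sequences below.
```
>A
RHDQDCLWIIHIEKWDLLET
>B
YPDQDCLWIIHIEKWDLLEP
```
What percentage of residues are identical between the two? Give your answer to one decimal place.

85.0%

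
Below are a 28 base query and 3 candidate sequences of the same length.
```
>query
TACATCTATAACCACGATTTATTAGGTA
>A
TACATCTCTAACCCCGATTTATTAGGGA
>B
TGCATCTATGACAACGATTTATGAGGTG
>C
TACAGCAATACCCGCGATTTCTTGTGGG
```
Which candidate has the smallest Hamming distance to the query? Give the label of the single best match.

Hamming distances to query — A: 3; B: 5; C: 9.
Smallest is A with 3 mismatches.

A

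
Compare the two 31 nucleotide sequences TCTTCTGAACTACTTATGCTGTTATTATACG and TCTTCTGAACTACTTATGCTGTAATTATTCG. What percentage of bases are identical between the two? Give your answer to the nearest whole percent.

2 positions differ (23, 29), so 29 of 31 match: 29/31 = 93.55%.

94%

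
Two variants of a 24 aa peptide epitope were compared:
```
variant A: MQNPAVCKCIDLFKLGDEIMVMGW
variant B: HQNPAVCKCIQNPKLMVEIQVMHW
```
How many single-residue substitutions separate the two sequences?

Comparing position by position, 8 residues differ: 1 (M/H), 11 (D/Q), 12 (L/N), 13 (F/P), 16 (G/M), 17 (D/V), 20 (M/Q), 23 (G/H).

8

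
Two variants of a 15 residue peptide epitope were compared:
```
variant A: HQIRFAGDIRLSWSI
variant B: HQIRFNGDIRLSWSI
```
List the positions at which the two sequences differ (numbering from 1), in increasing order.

Scanning 1-based: 6: A/N.

6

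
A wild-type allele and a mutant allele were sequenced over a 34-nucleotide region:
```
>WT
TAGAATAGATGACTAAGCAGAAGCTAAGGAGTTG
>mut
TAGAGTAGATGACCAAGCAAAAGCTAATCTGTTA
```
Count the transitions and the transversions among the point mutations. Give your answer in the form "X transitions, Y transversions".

4 transitions, 3 transversions

Transitions (purine↔purine or pyrimidine↔pyrimidine): 5 A→G, 14 T→C, 20 G→A, 34 G→A.
Transversions (purine↔pyrimidine): 28 G→T, 29 G→C, 30 A→T.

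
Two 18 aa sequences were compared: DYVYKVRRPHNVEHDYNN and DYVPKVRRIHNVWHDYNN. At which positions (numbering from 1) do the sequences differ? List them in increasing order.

4, 9, 13

Differences at position 4 (Y→P), position 9 (P→I), position 13 (E→W).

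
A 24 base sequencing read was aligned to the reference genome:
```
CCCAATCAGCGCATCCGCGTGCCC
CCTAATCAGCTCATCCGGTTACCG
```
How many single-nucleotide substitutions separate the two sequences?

6

Mismatches (1-based): base 3: C→T; base 11: G→T; base 18: C→G; base 19: G→T; base 21: G→A; base 24: C→G.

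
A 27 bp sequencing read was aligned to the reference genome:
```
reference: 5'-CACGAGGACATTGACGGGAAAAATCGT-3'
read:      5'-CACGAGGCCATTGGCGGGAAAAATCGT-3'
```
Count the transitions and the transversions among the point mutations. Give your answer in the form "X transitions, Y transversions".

1 transition, 1 transversion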